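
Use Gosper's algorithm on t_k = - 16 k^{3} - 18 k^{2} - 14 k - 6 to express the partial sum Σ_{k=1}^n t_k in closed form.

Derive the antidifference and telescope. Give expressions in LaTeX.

S(n) = 2 n \left(- 2 n^{3} - 7 n^{2} - 10 n - 8\right)

Compute t_(k+1)/t_k: get (8*k**3 + 33*k**2 + 49*k + 27)/(8*k**3 + 9*k**2 + 7*k + 3).
A = 1, B = 1, C = k**3 + 9*k**2/8 + 7*k/8 + 3/8.
Key eq: (1)·f(k+1) = (1)·f(k) + (k**3 + 9*k**2/8 + 7*k/8 + 3/8).
From deg A=0, deg B=0, deg C=3: d=4.
A polynomial solution: f(k) = k*(2*k + 1)*(k**2 - k + 1)/8.
So s_k = (B(k−1)f/C)·t_k = (k*(2*k + 1)*(k**2 - k + 1)/(8*k**3 + 9*k**2 + 7*k + 3))·t_k = 2*k*(-2*k**3 + k**2 - k - 1).
Δs = -16*k**3 - 18*k**2 - 14*k - 6, as required.
s_(n+1) = -4*n**4 - 14*n**3 - 20*n**2 - 16*n - 6 and s_(1) = -6, so S(n) = 2*n*(-2*n**3 - 7*n**2 - 10*n - 8).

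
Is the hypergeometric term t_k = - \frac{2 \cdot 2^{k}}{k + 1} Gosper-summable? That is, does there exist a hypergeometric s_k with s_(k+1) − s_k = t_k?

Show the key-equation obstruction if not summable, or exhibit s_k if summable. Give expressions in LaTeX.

No; the degree bound rules out any f.

Ratio r(k) = 2*(k + 1)/(k + 2).
Factor: A=2*k + 2; B=k + 2; C=1.
f must satisfy (2*k + 2)·f(k+1) − (k + 1)·f(k) = 1.
Bound: deg f ≤ -1.
deg f ≤ -1 is impossible — no certificate.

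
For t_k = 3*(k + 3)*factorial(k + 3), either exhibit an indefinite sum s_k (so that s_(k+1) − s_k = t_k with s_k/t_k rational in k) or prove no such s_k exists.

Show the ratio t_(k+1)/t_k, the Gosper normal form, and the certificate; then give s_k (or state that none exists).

Step 1: r(k) = (k + 4)**2/(k + 3).
Normal form (A,B,C) = (k + 4, 1, k + 3).
Need (k + 4)·f(k+1) − (1)·f(k) = k + 3.
Degrees (1,0,1) ⇒ d ≤ 0.
Coefficient equations give f(k) = 1.
So s_k = (B(k−1)f/C)·t_k = (1/(k + 3))·t_k = 3*factorial(k + 3).
s_(k+1) − s_k = 3*(k + 3)*factorial(k + 3) = t_k.

s_k = 3*factorial(k + 3)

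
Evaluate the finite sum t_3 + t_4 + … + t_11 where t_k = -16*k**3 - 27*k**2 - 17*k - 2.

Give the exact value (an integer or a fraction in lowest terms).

r(k) = (16*k**3 + 75*k**2 + 119*k + 62)/(16*k**3 + 27*k**2 + 17*k + 2) after simplifying.
Take A(k)=1, B(k)=1, C(k)=k**3 + 27*k**2/16 + 17*k/16 + 1/8.
Key eq: (1)·f(k+1) = (1)·f(k) + (k**3 + 27*k**2/16 + 17*k/16 + 1/8).
Degrees (0,0,3) ⇒ d ≤ 4.
Match coefficients ⇒ f(k) = k*(4*k**3 + k**2 - k - 2)/16.
Then R = B(k−1)f/C = k*(4*k**3 + k**2 - k - 2)/(16*k**3 + 27*k**2 + 17*k + 2), so s_k = R(k)·t_k = k*(-4*k**3 - k**2 + k + 2).
s_(k+1) − s_k = -16*k**3 - 27*k**2 - 17*k - 2 = t_k.
Sum = s_(12) − s_(3); s_(12) = -84504, s_(3) = -336 ⇒ -84168.

Σ = -84168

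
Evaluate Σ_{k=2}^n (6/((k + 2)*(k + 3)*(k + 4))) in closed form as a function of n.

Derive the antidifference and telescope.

S(n) = 3*(n**2 + 7*n - 8)/(20*(n**2 + 7*n + 12))

Compute t_(k+1)/t_k: get (k + 2)/(k + 5).
Take A(k)=k + 2, B(k)=k + 5, C(k)=1.
Key eq: (k + 2)·f(k+1) = (k + 4)·f(k) + (1).
d = 2 from the (1,1,0) case.
Solving with deg f ≤ 2: f(k) = k*(k + 5)/12.
Certificate R = B(k−1)f/C = k*(k + 4)*(k + 5)/12 gives s_k = k*(k + 5)/(2*(k + 2)*(k + 3)).
Δs = 6/(k**3 + 9*k**2 + 26*k + 24), as required.
s_(n+1) = (n**2 + 7*n + 6)/(2*(n**2 + 7*n + 12)) and s_(2) = 7/20, so S(n) = 3*(n**2 + 7*n - 8)/(20*(n**2 + 7*n + 12)).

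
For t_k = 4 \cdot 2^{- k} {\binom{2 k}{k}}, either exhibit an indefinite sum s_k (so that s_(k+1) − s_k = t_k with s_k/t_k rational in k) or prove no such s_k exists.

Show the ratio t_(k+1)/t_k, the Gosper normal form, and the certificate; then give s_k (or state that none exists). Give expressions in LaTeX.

not Gosper-summable; s_k does not exist

Compute t_(k+1)/t_k: get (2*k + 1)/(k + 1).
So A=2*k + 1 and B=k + 1, with C=1.
Set up (2*k + 1)·f(k+1) − (k)·f(k) − (1) = 0.
From deg A=1, deg B=1, deg C=0: d=-1.
deg f ≤ -1 is impossible — no certificate.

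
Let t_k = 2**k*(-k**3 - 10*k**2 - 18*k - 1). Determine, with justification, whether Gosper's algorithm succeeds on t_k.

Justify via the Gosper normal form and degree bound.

Compute t_(k+1)/t_k: get 2*(k**3 + 13*k**2 + 41*k + 30)/(k**3 + 10*k**2 + 18*k + 1).
So A=2 and B=1, with C=k**3 + 10*k**2 + 18*k + 1.
Need (2)·f(k+1) − (1)·f(k) = k**3 + 10*k**2 + 18*k + 1.
deg f ≤ 3 (via 0,0,3).
Solving with deg f ≤ 3: f(k) = (k - 1)*(k**2 + 5*k + 1).
Then R = B(k−1)f/C = (k - 1)*(k**2 + 5*k + 1)/(k**3 + 10*k**2 + 18*k + 1), so s_k = R(k)·t_k = 2**k*(-k**3 - 4*k**2 + 4*k + 1).
Verify: 2**k*(-k**3 - 10*k**2 - 18*k - 1) matches t_k.

Yes. s_k = 2**k*(-k**3 - 4*k**2 + 4*k + 1).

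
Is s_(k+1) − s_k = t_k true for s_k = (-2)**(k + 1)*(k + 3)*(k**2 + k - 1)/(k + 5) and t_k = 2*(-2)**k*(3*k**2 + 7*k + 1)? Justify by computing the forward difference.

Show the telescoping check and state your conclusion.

s_(k+1) = (-2)**(k + 2)*(k + 4)*(k + (k + 1)**2)/(k + 6)
s_(k+1) − s_k = 2*(-2)**k*(3*k**4 + 34*k**3 + 122*k**2 + 147*k + 22)/(k**2 + 11*k + 30)
(s_(k+1) − s_k) − t_k = (-2)**(k + 2)*(-3*k**3 - 23*k**2 - 37*k - 4)/(k**2 + 11*k + 30)

Invalid: residual (-2)**(k + 2)*(-3*k**3 - 23*k**2 - 37*k - 4)/(k**2 + 11*k + 30) ≠ 0.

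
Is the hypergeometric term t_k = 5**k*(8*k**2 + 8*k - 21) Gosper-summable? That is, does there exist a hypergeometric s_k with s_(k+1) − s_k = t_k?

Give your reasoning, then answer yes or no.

Yes. s_k = 5**k*(2*k**2 - 3*k - 4).

The ratio is 5*(8*k**2 + 24*k - 5)/(8*k**2 + 8*k - 21).
Factor: A=5; B=1; C=k**2 + k - 21/8.
Solve (5)·f(k+1) − (1)·f(k) = k**2 + k - 21/8.
deg f ≤ 2 (via 0,0,2).
Solving with deg f ≤ 2: f(k) = (2*k**2 - 3*k - 4)/8.
Then R = B(k−1)f/C = (2*k**2 - 3*k - 4)/(8*k**2 + 8*k - 21), so s_k = R(k)·t_k = 5**k*(2*k**2 - 3*k - 4).
s_(k+1) − s_k = 5**k*(8*k**2 + 8*k - 21) = t_k.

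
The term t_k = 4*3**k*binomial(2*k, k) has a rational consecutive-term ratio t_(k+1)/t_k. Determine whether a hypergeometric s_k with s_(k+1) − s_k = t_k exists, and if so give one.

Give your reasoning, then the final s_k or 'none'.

no hypergeometric antidifference exists

Step 1: r(k) = 6*(2*k + 1)/(k + 1).
Normal form (A,B,C) = (12*k + 6, k + 1, 1).
f must satisfy (12*k + 6)·f(k+1) − (k)·f(k) = 1.
d = -1 from the (1,1,0) case.
deg f ≤ -1 is impossible — no certificate.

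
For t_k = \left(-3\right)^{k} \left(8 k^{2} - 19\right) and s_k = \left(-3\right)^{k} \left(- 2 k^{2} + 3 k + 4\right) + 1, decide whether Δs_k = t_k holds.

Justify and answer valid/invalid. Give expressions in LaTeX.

Valid — Δs_k = t_k.

s_(k+1) = (-3)**(k + 1)*(3*k - 2*(k + 1)**2 + 7) + 1
s_(k+1) − s_k = (-3)**k*(8*k**2 - 19)
(s_(k+1) − s_k) − t_k = 0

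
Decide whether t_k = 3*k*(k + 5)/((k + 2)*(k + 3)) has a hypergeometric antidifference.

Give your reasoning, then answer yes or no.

Compute t_(k+1)/t_k: get (k + 1)*(k + 2)*(k + 6)/(k*(k + 4)*(k + 5)).
Normal form (A,B,C) = (k + 2, k + 4, k**2 + 5*k).
Key eq: (k + 2)·f(k+1) = (k + 3)·f(k) + (k**2 + 5*k).
Degrees (1,1,2) ⇒ d ≤ 2.
Solve for f: f(k) = k*(k - 1) (degree 2 ≤ 2).
Certificate R = B(k−1)f/C = (k - 1)*(k + 3)/(k + 5) gives s_k = 3*k*(k - 1)/(k + 2).
s_(k+1) − s_k = 3*k*(k + 5)/(k**2 + 5*k + 6) = t_k.

Yes. s_k = 3*k*(k - 1)/(k + 2).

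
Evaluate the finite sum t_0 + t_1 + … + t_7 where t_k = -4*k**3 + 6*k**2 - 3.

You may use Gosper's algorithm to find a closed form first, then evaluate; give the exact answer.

Σ = -2320

Ratio r(k) = (4*k**3 + 6*k**2 + 1)/(4*k**3 - 6*k**2 + 3).
So A=1 and B=1, with C=k**3 - 3*k**2/2 + 3/4.
Need (1)·f(k+1) − (1)·f(k) = k**3 - 3*k**2/2 + 3/4.
From deg A=0, deg B=0, deg C=3: d=4.
Match coefficients ⇒ f(k) = k*(k**3 - 4*k**2 + 4*k + 2)/4.
So s_k = (B(k−1)f/C)·t_k = (k*(k**3 - 4*k**2 + 4*k + 2)/(4*k**3 - 6*k**2 + 3))·t_k = k*(-k**3 + 4*k**2 - 4*k - 2).
s_(k+1) − s_k = -4*k**3 + 6*k**2 - 3 = t_k.
Telescoping: Σ = s_(8) − s_(0) = -2320 − (0) = -2320.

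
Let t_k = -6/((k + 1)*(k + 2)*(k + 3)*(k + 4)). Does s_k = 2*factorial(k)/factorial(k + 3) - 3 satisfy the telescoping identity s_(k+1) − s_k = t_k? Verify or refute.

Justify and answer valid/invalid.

Valid: the claim telescopes to t_k.

s_(k+1) = 2*factorial(k + 1)/factorial(k + 4) - 3
s_(k+1) − s_k = -6/((k + 1)*(k + 2)*(k + 3)*(k + 4))
(s_(k+1) − s_k) − t_k = 0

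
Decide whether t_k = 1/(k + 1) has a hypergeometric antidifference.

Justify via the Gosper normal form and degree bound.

Compute t_(k+1)/t_k: get (k + 1)/(k + 2).
Take A(k)=k + 1, B(k)=k + 2, C(k)=1.
Set up (k + 1)·f(k+1) − (k + 1)·f(k) − (1) = 0.
From deg A=1, deg B=1, deg C=0: d=0.
Generic f = c0 gives residual -1; -1 = 0 cannot hold, so t_k is not Gosper-summable.

No — the linear system for f has no solution.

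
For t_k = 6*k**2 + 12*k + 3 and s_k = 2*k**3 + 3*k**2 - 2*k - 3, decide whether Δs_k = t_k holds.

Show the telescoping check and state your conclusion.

valid; difference matches t_k

s_(k+1) = k*(2*k**2 + 9*k + 10)
s_(k+1) − s_k = 6*k**2 + 12*k + 3
(s_(k+1) − s_k) − t_k = 0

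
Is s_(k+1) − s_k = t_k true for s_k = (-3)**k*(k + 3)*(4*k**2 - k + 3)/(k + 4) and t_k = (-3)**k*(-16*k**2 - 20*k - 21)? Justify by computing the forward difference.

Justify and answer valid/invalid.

Invalid: residual (-3)**k*(16*k**3 + 88*k**2 + 100*k + 87)/(k**2 + 9*k + 20) ≠ 0.

s_(k+1) = (-3)**(k + 1)*(k + 4)*(-k + 4*(k + 1)**2 + 2)/(k + 5)
s_(k+1) − s_k = (-3)**k*(-16*k**4 - 148*k**3 - 433*k**2 - 489*k - 333)/(k**2 + 9*k + 20)
(s_(k+1) − s_k) − t_k = (-3)**k*(16*k**3 + 88*k**2 + 100*k + 87)/(k**2 + 9*k + 20)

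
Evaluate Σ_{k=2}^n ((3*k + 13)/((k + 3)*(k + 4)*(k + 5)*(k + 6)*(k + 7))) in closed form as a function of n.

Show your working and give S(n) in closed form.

S(n) = (n**3 + 17*n**2 + 94*n - 112)/(280*(n**3 + 17*n**2 + 94*n + 168))

t_(k+1)/t_k = (k + 3)*(3*k + 16)/((k + 8)*(3*k + 13)).
Factor: A=k + 3; B=k + 8; C=k + 13/3.
Set up (k + 3)·f(k+1) − (k + 7)·f(k) − (k + 13/3) = 0.
Degrees (1,1,1) ⇒ d ≤ 4.
A polynomial solution: f(k) = k*(k + 4)*(k**2 + 14*k + 63)/270.
Get s_k = R·t_k = k*(k**2 + 14*k + 63)/(90*(k**3 + 14*k**2 + 63*k + 90)) with R(k) = B(k−1)f(k)/C(k) = k*(k + 4)*(k + 7)*(k**2 + 14*k + 63)/(90*(3*k + 13)).
Check: Δs_k = (3*k + 13)/(k**5 + 25*k**4 + 245*k**3 + 1175*k**2 + 2754*k + 2520). ✓
s_(n+1) = (n**3 + 17*n**2 + 94*n + 78)/(90*(n**3 + 17*n**2 + 94*n + 168)) and s_(2) = 19/2520, so S(n) = (n**3 + 17*n**2 + 94*n - 112)/(280*(n**3 + 17*n**2 + 94*n + 168)).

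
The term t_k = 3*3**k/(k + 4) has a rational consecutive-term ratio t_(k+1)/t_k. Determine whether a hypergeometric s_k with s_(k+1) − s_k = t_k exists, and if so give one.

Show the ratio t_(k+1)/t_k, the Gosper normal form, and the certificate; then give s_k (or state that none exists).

The ratio is 3*(k + 4)/(k + 5).
So A=3*k + 12 and B=k + 5, with C=1.
Need (3*k + 12)·f(k+1) − (k + 4)·f(k) = 1.
d = -1 from the (1,1,0) case.
d = -1 < 0 ⇒ no nonzero polynomial f; not summable.

not Gosper-summable; s_k does not exist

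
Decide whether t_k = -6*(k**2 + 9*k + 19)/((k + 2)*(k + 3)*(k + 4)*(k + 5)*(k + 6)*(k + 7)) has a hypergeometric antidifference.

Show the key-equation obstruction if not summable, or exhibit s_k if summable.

t_(k+1)/t_k = (k + 2)*(9*k + (k + 1)**2 + 28)/((k + 8)*(k**2 + 9*k + 19)).
Take A(k)=k + 2, B(k)=k + 8, C(k)=k**2 + 9*k + 19.
Set up (k + 2)·f(k+1) − (k + 7)·f(k) − (k**2 + 9*k + 19) = 0.
From deg A=1, deg B=1, deg C=2: d=5.
Match coefficients ⇒ f(k) = k*(k + 3)*(k + 5)*(k**2 + 12*k + 44)/144.
Then R = B(k−1)f/C = k*(k + 3)*(k + 5)*(k + 7)*(k**2 + 12*k + 44)/(144*(k**2 + 9*k + 19)), so s_k = R(k)·t_k = k*(-k**2 - 12*k - 44)/(24*(k**3 + 12*k**2 + 44*k + 48)).
s_(k+1) − s_k = 6*(-k**2 - 9*k - 19)/(k**6 + 27*k**5 + 295*k**4 + 1665*k**3 + 5104*k**2 + 8028*k + 5040) = t_k.

Yes. s_k = k*(-k**2 - 12*k - 44)/(24*(k**3 + 12*k**2 + 44*k + 48)).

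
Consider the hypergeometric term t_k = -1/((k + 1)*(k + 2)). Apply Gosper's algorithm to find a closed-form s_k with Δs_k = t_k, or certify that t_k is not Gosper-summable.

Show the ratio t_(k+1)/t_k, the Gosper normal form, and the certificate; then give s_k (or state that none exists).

t_(k+1)/t_k = (k + 1)/(k + 3).
Gosper form: A/B · C(k+1)/C(k) with A=k + 1, B=k + 3, C=1.
Solve (k + 1)·f(k+1) − (k + 2)·f(k) = 1.
Bound: deg f ≤ 1.
A polynomial solution: f(k) = k.
Then R = B(k−1)f/C = k*(k + 2), so s_k = R(k)·t_k = -k/(k + 1).
Check: Δs_k = -1/(k**2 + 3*k + 2). ✓

s_k = -k/(k + 1)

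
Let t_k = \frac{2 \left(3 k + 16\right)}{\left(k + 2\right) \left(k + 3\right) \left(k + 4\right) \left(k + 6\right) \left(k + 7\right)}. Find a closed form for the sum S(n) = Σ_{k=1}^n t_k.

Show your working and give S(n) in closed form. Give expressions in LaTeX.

The ratio is (k + 2)*(k + 6)*(3*k + 19)/((k + 5)*(k + 8)*(3*k + 16)).
So A=k + 2 and B=k + 8, with C=k**2 + 31*k/3 + 80/3.
Key eq: (k + 2)·f(k+1) = (k + 7)·f(k) + (k**2 + 31*k/3 + 80/3).
From deg A=1, deg B=1, deg C=2: d=5.
Solve for f: f(k) = k*(k + 4)*(k + 5)*(k**2 + 11*k + 36)/108 (degree 5 ≤ 5).
Then R = B(k−1)f/C = k*(k + 4)*(k + 7)*(k**2 + 11*k + 36)/(36*(3*k + 16)), so s_k = R(k)·t_k = k*(k**2 + 11*k + 36)/(18*(k**3 + 11*k**2 + 36*k + 36)).
Δs = 2*(3*k + 16)/(k**5 + 22*k**4 + 185*k**3 + 740*k**2 + 1404*k + 1008), as required.
s_(n+1) = (n**3 + 14*n**2 + 61*n + 48)/(18*(n**3 + 14*n**2 + 61*n + 84)) and s_(1) = 2/63, so S(n) = n*(n**2 + 14*n + 61)/(42*(n**3 + 14*n**2 + 61*n + 84)).

S(n) = \frac{n \left(n^{2} + 14 n + 61\right)}{42 \left(n^{3} + 14 n^{2} + 61 n + 84\right)}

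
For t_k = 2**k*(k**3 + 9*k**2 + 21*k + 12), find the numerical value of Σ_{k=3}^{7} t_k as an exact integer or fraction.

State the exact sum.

r(k) = 2*(k**3 + 12*k**2 + 42*k + 43)/(k**3 + 9*k**2 + 21*k + 12) after simplifying.
A = 2, B = 1, C = k**3 + 9*k**2 + 21*k + 12.
Need (2)·f(k+1) − (1)·f(k) = k**3 + 9*k**2 + 21*k + 12.
deg f ≤ 3 (via 0,0,3).
A polynomial solution: f(k) = k**3 + 3*k**2 + 3*k - 2.
Get s_k = R·t_k = 2**k*(k**3 + 3*k**2 + 3*k - 2) with R(k) = B(k−1)f(k)/C(k) = (k**3 + 3*k**2 + 3*k - 2)/(k**3 + 9*k**2 + 21*k + 12).
s_(k+1) − s_k = 2**k*(k**3 + 9*k**2 + 21*k + 12) = t_k.
Evaluate s at k=8 and k=3: 185856 and 488; difference 185368.

Σ = 185368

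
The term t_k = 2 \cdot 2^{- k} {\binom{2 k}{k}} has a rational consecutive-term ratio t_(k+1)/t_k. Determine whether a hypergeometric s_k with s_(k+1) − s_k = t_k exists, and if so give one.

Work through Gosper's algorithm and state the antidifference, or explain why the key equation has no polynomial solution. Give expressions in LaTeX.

t_(k+1)/t_k = (2*k + 1)/(k + 1).
Gosper form: A/B · C(k+1)/C(k) with A=2*k + 1, B=k + 1, C=1.
Set up (2*k + 1)·f(k+1) − (k)·f(k) − (1) = 0.
Bound: deg f ≤ -1.
Bound -1 < 0, so the key equation has no polynomial solution.

none — t_k is not Gosper-summable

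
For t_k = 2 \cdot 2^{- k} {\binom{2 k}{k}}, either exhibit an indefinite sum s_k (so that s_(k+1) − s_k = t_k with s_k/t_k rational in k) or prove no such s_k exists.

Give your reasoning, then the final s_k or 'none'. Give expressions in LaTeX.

Step 1: r(k) = (2*k + 1)/(k + 1).
Factor: A=2*k + 1; B=k + 1; C=1.
Key eq: (2*k + 1)·f(k+1) = (k)·f(k) + (1).
Degrees (1,1,0) ⇒ d ≤ -1.
Negative degree bound (-1): no f exists, t_k not Gosper-summable.

none (Gosper's algorithm certifies no s_k)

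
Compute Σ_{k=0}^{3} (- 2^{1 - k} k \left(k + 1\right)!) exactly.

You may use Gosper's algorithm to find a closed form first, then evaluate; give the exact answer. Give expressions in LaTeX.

Σ = -26

Ratio r(k) = (k + 1)*(k + 2)/(2*k).
Gosper form: A/B · C(k+1)/C(k) with A=k/2 + 1, B=1, C=k.
Solve (k/2 + 1)·f(k+1) − (1)·f(k) = k.
Bound: deg f ≤ 0.
Solving with deg f ≤ 0: f(k) = 2.
Then R = B(k−1)f/C = 2/k, so s_k = R(k)·t_k = -2**(2 - k)*factorial(k + 1).
s_(k+1) − s_k = -2**(1 - k)*k*factorial(k + 1) = t_k.
Σ_(k=0)^(3) t_k = s_(4) − s_(0) = -30 − (-4) = -26.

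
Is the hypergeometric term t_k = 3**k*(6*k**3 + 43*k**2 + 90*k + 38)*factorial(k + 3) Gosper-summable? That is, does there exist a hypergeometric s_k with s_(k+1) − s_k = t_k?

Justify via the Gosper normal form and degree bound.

t_(k+1)/t_k = 3*(6*k**4 + 85*k**3 + 438*k**2 + 953*k + 708)/(6*k**3 + 43*k**2 + 90*k + 38).
So A=3*k + 12 and B=1, with C=k**3 + 43*k**2/6 + 15*k + 19/3.
Set up (3*k + 12)·f(k+1) − (1)·f(k) − (k**3 + 43*k**2/6 + 15*k + 19/3) = 0.
From deg A=1, deg B=0, deg C=3: d=2.
Coefficient equations give f(k) = (k + 2)*(2*k - 1)/6.
R(k) = B(k−1)·f(k)/C(k) = (k + 2)*(2*k - 1)/(6*k**3 + 43*k**2 + 90*k + 38); s_k = R·t_k = 3**k*(k + 2)*(2*k - 1)*factorial(k + 3).
Verify: 3**k*(6*k**3 + 43*k**2 + 90*k + 38)*factorial(k + 3) matches t_k.

Yes. s_k = 3**k*(k + 2)*(2*k - 1)*factorial(k + 3).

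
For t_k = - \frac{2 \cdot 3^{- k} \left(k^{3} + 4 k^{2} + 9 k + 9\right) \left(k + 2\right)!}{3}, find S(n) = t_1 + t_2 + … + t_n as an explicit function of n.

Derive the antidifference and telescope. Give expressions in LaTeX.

S(n) = \frac{3^{- n} \left(36 \cdot 3^{n} - 2 n^{5} n! - 20 n^{4} n! - 76 n^{3} n! - 136 n^{2} n! - 114 n n! - 36 n!\right)}{3}

r(k) = (k**4 + 10*k**3 + 41*k**2 + 83*k + 69)/(3*(k**3 + 4*k**2 + 9*k + 9)) after simplifying.
Gosper form: A/B · C(k+1)/C(k) with A=k/3 + 1, B=1, C=k**3 + 4*k**2 + 9*k + 9.
f must satisfy (k/3 + 1)·f(k+1) − (1)·f(k) = k**3 + 4*k**2 + 9*k + 9.
From deg A=1, deg B=0, deg C=3: d=2.
Match coefficients ⇒ f(k) = 3*k*(k + 2).
Then R = B(k−1)f/C = 3*k*(k + 2)/(k**3 + 4*k**2 + 9*k + 9), so s_k = R(k)·t_k = -2*k*(k + 2)*factorial(k + 2)/3**k.
s_(k+1) − s_k = -2*(k**3 + 4*k**2 + 9*k + 9)*factorial(k + 2)/(3*3**k) = t_k.
s_(n+1) = -2*3**(-n - 1)*(n + 1)*(n + 3)*factorial(n + 3) and s_(1) = -12, so S(n) = (36*3**n - 2*n**5*factorial(n) - 20*n**4*factorial(n) - 76*n**3*factorial(n) - 136*n**2*factorial(n) - 114*n*factorial(n) - 36*factorial(n))/(3*3**n).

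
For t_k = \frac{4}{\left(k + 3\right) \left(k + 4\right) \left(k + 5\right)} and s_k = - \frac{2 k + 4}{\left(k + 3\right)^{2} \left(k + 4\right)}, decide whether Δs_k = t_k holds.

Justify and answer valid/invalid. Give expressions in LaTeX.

Invalid: residual \frac{2 \left(- 3 k - 11\right)}{k^{5} + 19 k^{4} + 143 k^{3} + 533 k^{2} + 984 k + 720} ≠ 0.

s_(k+1) = 2*(-k - 3)/((k + 4)**2*(k + 5))
s_(k+1) − s_k = 2*(2*k**2 + 11*k + 13)/(k**5 + 19*k**4 + 143*k**3 + 533*k**2 + 984*k + 720)
(s_(k+1) − s_k) − t_k = 2*(-3*k - 11)/(k**5 + 19*k**4 + 143*k**3 + 533*k**2 + 984*k + 720)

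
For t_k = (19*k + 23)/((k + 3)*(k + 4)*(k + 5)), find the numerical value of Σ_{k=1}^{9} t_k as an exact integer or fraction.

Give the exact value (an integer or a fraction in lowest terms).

Σ = 3069/1820

Compute t_(k+1)/t_k: get (k + 3)*(19*k + 42)/((k + 6)*(19*k + 23)).
Factor: A=k + 3; B=k + 6; C=k + 23/19.
Solve (k + 3)·f(k+1) − (k + 5)·f(k) = k + 23/19.
From deg A=1, deg B=1, deg C=1: d=2.
Solving with deg f ≤ 2: f(k) = k*(10*k + 13)/57.
Certificate R = B(k−1)f/C = k*(k + 5)*(10*k + 13)/(3*(19*k + 23)) gives s_k = k*(10*k + 13)/(3*(k + 3)*(k + 4)).
Check: Δs_k = (19*k + 23)/(k**3 + 12*k**2 + 47*k + 60). ✓
Sum = s_(10) − s_(1); s_(10) = 565/273, s_(1) = 23/60 ⇒ 3069/1820.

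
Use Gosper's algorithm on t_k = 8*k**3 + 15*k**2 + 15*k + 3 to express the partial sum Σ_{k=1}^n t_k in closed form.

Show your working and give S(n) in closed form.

Compute t_(k+1)/t_k: get (8*k**3 + 39*k**2 + 69*k + 41)/(8*k**3 + 15*k**2 + 15*k + 3).
A = 1, B = 1, C = k**3 + 15*k**2/8 + 15*k/8 + 3/8.
Set up (1)·f(k+1) − (1)·f(k) − (k**3 + 15*k**2/8 + 15*k/8 + 3/8) = 0.
d = 4 from the (0,0,3) case.
Solve for f: f(k) = k*(2*k**3 + k**2 + 2*k - 2)/8 (degree 4 ≤ 4).
Then R = B(k−1)f/C = k*(2*k**3 + k**2 + 2*k - 2)/(8*k**3 + 15*k**2 + 15*k + 3), so s_k = R(k)·t_k = k*(2*k**3 + k**2 + 2*k - 2).
Check: Δs_k = 8*k**3 + 15*k**2 + 15*k + 3. ✓
Telescope: S(n) = s_(n+1) − s_(1) = 2*n**4 + 9*n**3 + 17*n**2 + 13*n + 3 − (3) = n*(2*n**3 + 9*n**2 + 17*n + 13).

S(n) = n*(2*n**3 + 9*n**2 + 17*n + 13)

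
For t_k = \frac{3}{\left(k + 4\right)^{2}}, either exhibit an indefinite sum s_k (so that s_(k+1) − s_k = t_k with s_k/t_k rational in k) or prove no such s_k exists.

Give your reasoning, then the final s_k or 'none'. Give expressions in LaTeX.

The ratio is (k + 4)**2/(k + 5)**2.
So A=k**2 + 8*k + 16 and B=k**2 + 10*k + 25, with C=1.
Need (k**2 + 8*k + 16)·f(k+1) − (k**2 + 8*k + 16)·f(k) = 1.
d = 0 from the (2,2,0) case.
Write f(k) = c0. Then LHS − RHS = -1, requiring -1 = 0: contradictory. No certificate.

not Gosper-summable; s_k does not exist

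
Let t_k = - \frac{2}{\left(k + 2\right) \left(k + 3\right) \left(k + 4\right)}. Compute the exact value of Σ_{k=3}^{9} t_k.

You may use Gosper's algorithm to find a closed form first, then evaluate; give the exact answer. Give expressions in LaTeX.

Σ = -7/260

Step 1: r(k) = (k + 2)/(k + 5).
Gosper form: A/B · C(k+1)/C(k) with A=k + 2, B=k + 5, C=1.
Set up (k + 2)·f(k+1) − (k + 4)·f(k) − (1) = 0.
Degrees (1,1,0) ⇒ d ≤ 2.
Match coefficients ⇒ f(k) = k*(k + 5)/12.
Get s_k = R·t_k = k*(-k - 5)/(6*(k + 2)*(k + 3)) with R(k) = B(k−1)f(k)/C(k) = k*(k + 4)*(k + 5)/12.
Δs = -2/(k**3 + 9*k**2 + 26*k + 24), as required.
Σ_(k=3)^(9) t_k = s_(10) − s_(3) = -25/156 − (-2/15) = -7/260.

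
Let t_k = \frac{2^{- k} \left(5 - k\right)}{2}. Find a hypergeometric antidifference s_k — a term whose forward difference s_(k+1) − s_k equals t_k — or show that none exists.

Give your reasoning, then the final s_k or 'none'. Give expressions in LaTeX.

s_k = 2^{- k} \left(k - 4\right)

Compute t_(k+1)/t_k: get (k - 4)/(2*(k - 5)).
Take A(k)=1/2, B(k)=1, C(k)=k - 5.
Set up (1/2)·f(k+1) − (1)·f(k) − (k - 5) = 0.
From deg A=0, deg B=0, deg C=1: d=1.
Solve for f: f(k) = -2*(k - 4) (degree 1 ≤ 1).
So s_k = (B(k−1)f/C)·t_k = (-2*(k - 4)/(k - 5))·t_k = (k - 4)/2**k.
Check: Δs_k = (5 - k)/(2*2**k). ✓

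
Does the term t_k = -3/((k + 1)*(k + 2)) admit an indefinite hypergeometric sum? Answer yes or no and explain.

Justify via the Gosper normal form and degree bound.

Yes. s_k = -3*k/(k + 1).

Compute t_(k+1)/t_k: get (k + 1)/(k + 3).
A = k + 1, B = k + 3, C = 1.
Set up (k + 1)·f(k+1) − (k + 2)·f(k) − (1) = 0.
deg f ≤ 1 (via 1,1,0).
A polynomial solution: f(k) = k.
Then R = B(k−1)f/C = k*(k + 2), so s_k = R(k)·t_k = -3*k/(k + 1).
Verify: -3/(k**2 + 3*k + 2) matches t_k.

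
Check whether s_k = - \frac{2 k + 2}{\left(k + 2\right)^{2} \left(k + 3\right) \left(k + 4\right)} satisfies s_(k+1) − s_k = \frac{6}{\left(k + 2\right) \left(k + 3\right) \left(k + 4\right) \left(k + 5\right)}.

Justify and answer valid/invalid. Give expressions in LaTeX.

Invalid: residual \frac{2 \left(- 4 k - 11\right)}{k^{6} + 19 k^{5} + 147 k^{4} + 593 k^{3} + 1316 k^{2} + 1524 k + 720} ≠ 0.

s_(k+1) = 2*(-k - 2)/((k + 3)**2*(k + 4)*(k + 5))
s_(k+1) − s_k = 2*(3*k**2 + 11*k + 7)/(k**6 + 19*k**5 + 147*k**4 + 593*k**3 + 1316*k**2 + 1524*k + 720)
(s_(k+1) − s_k) − t_k = 2*(-4*k - 11)/(k**6 + 19*k**5 + 147*k**4 + 593*k**3 + 1316*k**2 + 1524*k + 720)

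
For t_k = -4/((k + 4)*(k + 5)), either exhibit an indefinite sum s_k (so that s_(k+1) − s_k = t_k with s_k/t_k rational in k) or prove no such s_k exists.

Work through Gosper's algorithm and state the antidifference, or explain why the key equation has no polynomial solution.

Step 1: r(k) = (k + 4)/(k + 6).
A = k + 4, B = k + 6, C = 1.
Key eq: (k + 4)·f(k+1) = (k + 5)·f(k) + (1).
deg f ≤ 1 (via 1,1,0).
Solving with deg f ≤ 1: f(k) = k/4.
Then R = B(k−1)f/C = k*(k + 5)/4, so s_k = R(k)·t_k = -k/(k + 4).
Verify: -4/(k**2 + 9*k + 20) matches t_k.

s_k = -k/(k + 4)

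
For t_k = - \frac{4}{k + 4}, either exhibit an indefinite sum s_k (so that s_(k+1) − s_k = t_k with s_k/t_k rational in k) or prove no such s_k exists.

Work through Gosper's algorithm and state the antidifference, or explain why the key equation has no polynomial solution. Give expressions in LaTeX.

t_(k+1)/t_k = (k + 4)/(k + 5).
Factor: A=k + 4; B=k + 5; C=1.
Key eq: (k + 4)·f(k+1) = (k + 4)·f(k) + (1).
deg f ≤ 0 (via 1,1,0).
Generic f = c0 gives residual -1; -1 = 0 cannot hold, so t_k is not Gosper-summable.

none (Gosper's algorithm certifies no s_k)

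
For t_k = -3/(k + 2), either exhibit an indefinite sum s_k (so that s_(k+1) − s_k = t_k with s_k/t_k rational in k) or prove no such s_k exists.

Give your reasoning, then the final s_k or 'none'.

none — t_k is not Gosper-summable

The ratio is (k + 2)/(k + 3).
So A=k + 2 and B=k + 3, with C=1.
Need (k + 2)·f(k+1) − (k + 2)·f(k) = 1.
Degrees (1,1,0) ⇒ d ≤ 0.
f = c0 ⇒ A·f(k+1) − B(k−1)·f(k) − C = -1. The system {-1 = 0} is inconsistent; no antidifference.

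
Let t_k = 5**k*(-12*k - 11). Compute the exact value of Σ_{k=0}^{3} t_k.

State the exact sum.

Ratio r(k) = 5*(12*k + 23)/(12*k + 11).
A = 5, B = 1, C = k + 11/12.
Key eq: (5)·f(k+1) = (1)·f(k) + (k + 11/12).
Bound: deg f ≤ 1.
Coefficient equations give f(k) = (3*k - 1)/12.
R(k) = B(k−1)·f(k)/C(k) = (3*k - 1)/(12*k + 11); s_k = R·t_k = 5**k*(1 - 3*k).
Check: Δs_k = 5**k*(-12*k - 11). ✓
Σ_(k=0)^(3) t_k = s_(4) − s_(0) = -6875 − (1) = -6876.

Σ = -6876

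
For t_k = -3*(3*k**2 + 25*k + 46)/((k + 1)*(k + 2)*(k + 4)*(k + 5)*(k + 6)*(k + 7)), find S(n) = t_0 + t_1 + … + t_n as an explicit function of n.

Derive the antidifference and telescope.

t_(k+1)/t_k = (k + 1)*(k + 4)*(25*k + 3*(k + 1)**2 + 71)/((k + 3)*(k + 8)*(3*k**2 + 25*k + 46)).
Normal form (A,B,C) = (k + 1, k + 8, k**3 + 34*k**2/3 + 121*k/3 + 46).
Key eq: (k + 1)·f(k+1) = (k + 7)·f(k) + (k**3 + 34*k**2/3 + 121*k/3 + 46).
Degrees (1,1,3) ⇒ d ≤ 6.
Coefficient equations give f(k) = k*(k + 2)*(k + 3)*(k + 5)*(k**2 + 11*k + 34)/72.
Get s_k = R·t_k = k*(-k**2 - 11*k - 34)/(8*(k**3 + 11*k**2 + 34*k + 24)) with R(k) = B(k−1)f(k)/C(k) = k*(k + 2)*(k + 5)*(k + 7)*(k**2 + 11*k + 34)/(24*(3*k**2 + 25*k + 46)).
Δs = 3*(-3*k**2 - 25*k - 46)/(k**6 + 25*k**5 + 247*k**4 + 1219*k**3 + 3112*k**2 + 3796*k + 1680), as required.
Evaluate: s_(n+1) = (-n**3 - 14*n**2 - 59*n - 46)/(8*(n**3 + 14*n**2 + 59*n + 70)); subtract s_(0) = 0 ⇒ S(n) = (-n**3 - 14*n**2 - 59*n - 46)/(8*(n**3 + 14*n**2 + 59*n + 70)).

S(n) = (-n**3 - 14*n**2 - 59*n - 46)/(8*(n**3 + 14*n**2 + 59*n + 70))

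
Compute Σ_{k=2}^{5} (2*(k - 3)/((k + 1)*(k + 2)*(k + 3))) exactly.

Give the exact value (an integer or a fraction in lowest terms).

t_(k+1)/t_k = (k - 2)*(k + 1)/((k - 3)*(k + 4)).
Factor: A=k + 1; B=k + 4; C=k - 3.
Need (k + 1)·f(k+1) − (k + 3)·f(k) = k - 3.
d = 2 from the (1,1,1) case.
Solve for f: f(k) = -k*(k + 5)/2 (degree 2 ≤ 2).
R(k) = B(k−1)·f(k)/C(k) = -k*(k + 3)*(k + 5)/(2*(k - 3)); s_k = R·t_k = k*(-k - 5)/((k + 1)*(k + 2)).
Check: Δs_k = 2*(k - 3)/(k**3 + 6*k**2 + 11*k + 6). ✓
Evaluate s at k=6 and k=2: -33/28 and -7/6; difference -1/84.

Σ = -1/84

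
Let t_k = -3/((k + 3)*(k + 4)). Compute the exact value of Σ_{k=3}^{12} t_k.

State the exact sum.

Σ = -5/16

The ratio is (k + 3)/(k + 5).
So A=k + 3 and B=k + 5, with C=1.
Solve (k + 3)·f(k+1) − (k + 4)·f(k) = 1.
From deg A=1, deg B=1, deg C=0: d=1.
Solve for f: f(k) = k/3 (degree 1 ≤ 1).
Certificate R = B(k−1)f/C = k*(k + 4)/3 gives s_k = -k/(k + 3).
Check: Δs_k = -3/(k**2 + 7*k + 12). ✓
Sum = s_(13) − s_(3); s_(13) = -13/16, s_(3) = -1/2 ⇒ -5/16.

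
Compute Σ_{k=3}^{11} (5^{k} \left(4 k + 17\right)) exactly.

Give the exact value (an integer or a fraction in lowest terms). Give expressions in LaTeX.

r(k) = 5*(4*k + 21)/(4*k + 17) after simplifying.
Normal form (A,B,C) = (5, 1, k + 17/4).
Need (5)·f(k+1) − (1)·f(k) = k + 17/4.
From deg A=0, deg B=0, deg C=1: d=1.
A polynomial solution: f(k) = (k + 3)/4.
So s_k = (B(k−1)f/C)·t_k = ((k + 3)/(4*k + 17))·t_k = 5**k*(k + 3).
Verify: 5**k*(4*k + 17) matches t_k.
Σ_(k=3)^(11) t_k = s_(12) − s_(3) = 3662109375 − (750) = 3662108625.

Σ = 3662108625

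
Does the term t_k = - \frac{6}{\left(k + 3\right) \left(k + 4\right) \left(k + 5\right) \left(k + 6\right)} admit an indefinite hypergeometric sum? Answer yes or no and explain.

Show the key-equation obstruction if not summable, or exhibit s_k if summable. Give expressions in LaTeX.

r(k) = (k + 3)/(k + 7) after simplifying.
Take A(k)=k + 3, B(k)=k + 7, C(k)=1.
f must satisfy (k + 3)·f(k+1) − (k + 6)·f(k) = 1.
Bound: deg f ≤ 3.
Solve for f: f(k) = k*(k**2 + 12*k + 47)/180 (degree 3 ≤ 3).
Get s_k = R·t_k = k*(-k**2 - 12*k - 47)/(30*(k + 3)*(k + 4)*(k + 5)) with R(k) = B(k−1)f(k)/C(k) = k*(k + 6)*(k**2 + 12*k + 47)/180.
Δs = -6/(k**4 + 18*k**3 + 119*k**2 + 342*k + 360), as required.

Yes. s_k = \frac{k \left(- k^{2} - 12 k - 47\right)}{30 \left(k + 3\right) \left(k + 4\right) \left(k + 5\right)}.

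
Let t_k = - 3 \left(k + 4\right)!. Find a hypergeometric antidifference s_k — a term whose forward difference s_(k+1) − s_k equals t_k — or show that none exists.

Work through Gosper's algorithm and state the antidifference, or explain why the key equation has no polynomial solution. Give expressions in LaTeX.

t_(k+1)/t_k = k + 5.
Gosper form: A/B · C(k+1)/C(k) with A=k + 5, B=1, C=1.
Solve (k + 5)·f(k+1) − (1)·f(k) = 1.
deg f ≤ -1 (via 1,0,0).
Negative degree bound (-1): no f exists, t_k not Gosper-summable.

not Gosper-summable; s_k does not exist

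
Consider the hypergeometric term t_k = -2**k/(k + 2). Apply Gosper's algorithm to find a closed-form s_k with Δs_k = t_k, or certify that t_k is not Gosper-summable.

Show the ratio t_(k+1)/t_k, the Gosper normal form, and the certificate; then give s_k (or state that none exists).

t_(k+1)/t_k = 2*(k + 2)/(k + 3).
Gosper form: A/B · C(k+1)/C(k) with A=2*k + 4, B=k + 3, C=1.
Need (2*k + 4)·f(k+1) − (k + 2)·f(k) = 1.
deg f ≤ -1 (via 1,1,0).
Negative degree bound (-1): no f exists, t_k not Gosper-summable.

none (Gosper's algorithm certifies no s_k)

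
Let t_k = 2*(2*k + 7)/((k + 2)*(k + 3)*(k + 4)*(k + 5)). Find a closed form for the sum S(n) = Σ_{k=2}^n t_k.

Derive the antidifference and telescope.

The ratio is (k + 2)*(2*k + 9)/((k + 6)*(2*k + 7)).
Factor: A=k + 2; B=k + 6; C=k + 7/2.
Key eq: (k + 2)·f(k+1) = (k + 5)·f(k) + (k + 7/2).
deg f ≤ 3 (via 1,1,1).
Coefficient equations give f(k) = k*(k + 3)*(k + 6)/16.
R(k) = B(k−1)·f(k)/C(k) = k*(k + 3)*(k + 5)*(k + 6)/(8*(2*k + 7)); s_k = R·t_k = k*(k + 6)/(4*(k**2 + 6*k + 8)).
Check: Δs_k = 2*(2*k + 7)/(k**4 + 14*k**3 + 71*k**2 + 154*k + 120). ✓
Telescope: S(n) = s_(n+1) − s_(2) = (n**2 + 8*n + 7)/(4*(n**2 + 8*n + 15)) − (1/6) = (n**2 + 8*n - 9)/(12*(n**2 + 8*n + 15)).

S(n) = (n**2 + 8*n - 9)/(12*(n**2 + 8*n + 15))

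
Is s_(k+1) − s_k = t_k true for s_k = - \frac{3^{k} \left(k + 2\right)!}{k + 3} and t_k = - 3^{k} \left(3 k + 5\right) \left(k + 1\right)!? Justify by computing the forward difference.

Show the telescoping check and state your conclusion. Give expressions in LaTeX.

Invalid: residual \frac{3^{k} \left(3 k^{2} + 14 k + 14\right) \left(k + 1\right)!}{\left(k + 3\right) \left(k + 4\right)} ≠ 0.

s_(k+1) = -3**(k + 1)*factorial(k + 3)/(k + 4)
s_(k+1) − s_k = -3**k*(3*k**2 + 17*k + 23)*factorial(k + 2)/((k + 3)*(k + 4))
(s_(k+1) − s_k) − t_k = 3**k*(3*k**2 + 14*k + 14)*factorial(k + 1)/((k + 3)*(k + 4))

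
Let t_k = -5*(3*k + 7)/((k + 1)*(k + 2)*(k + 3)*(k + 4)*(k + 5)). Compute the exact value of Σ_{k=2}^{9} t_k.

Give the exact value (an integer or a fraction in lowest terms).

Σ = -478/9009

Step 1: r(k) = (k + 1)*(3*k + 10)/((k + 6)*(3*k + 7)).
Factor: A=k + 1; B=k + 6; C=k + 7/3.
Need (k + 1)·f(k+1) − (k + 5)·f(k) = k + 7/3.
Bound: deg f ≤ 4.
Solving with deg f ≤ 4: f(k) = k*(k + 2)*(k**2 + 8*k + 19)/36.
Certificate R = B(k−1)f/C = k*(k + 2)*(k + 5)*(k**2 + 8*k + 19)/(12*(3*k + 7)) gives s_k = 5*k*(-k**2 - 8*k - 19)/(12*(k**3 + 8*k**2 + 19*k + 12)).
Check: Δs_k = 5*(-3*k - 7)/(k**5 + 15*k**4 + 85*k**3 + 225*k**2 + 274*k + 120). ✓
Evaluate s at k=10 and k=2: -4975/12012 and -13/36; difference -478/9009.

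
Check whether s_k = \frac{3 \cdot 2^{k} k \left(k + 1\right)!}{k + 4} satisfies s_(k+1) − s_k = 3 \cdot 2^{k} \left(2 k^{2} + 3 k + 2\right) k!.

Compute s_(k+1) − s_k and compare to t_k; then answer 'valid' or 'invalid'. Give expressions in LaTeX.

s_(k+1) = 6*2**k*(k + 1)*factorial(k + 2)/(k + 5)
s_(k+1) − s_k = 3*2**k*(2*k**3 + 13*k**2 + 23*k + 16)*factorial(k + 1)/((k + 4)*(k + 5))
(s_(k+1) − s_k) − t_k = -9*2**k*(2*k**3 + 11*k**2 + 13*k + 8)*factorial(k)/((k + 4)*(k + 5))

Invalid: residual - \frac{9 \cdot 2^{k} \left(2 k^{3} + 11 k^{2} + 13 k + 8\right) k!}{\left(k + 4\right) \left(k + 5\right)} ≠ 0.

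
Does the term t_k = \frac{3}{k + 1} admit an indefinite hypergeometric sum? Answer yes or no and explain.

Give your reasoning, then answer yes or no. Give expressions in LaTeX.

Step 1: r(k) = (k + 1)/(k + 2).
Gosper form: A/B · C(k+1)/C(k) with A=k + 1, B=k + 2, C=1.
Solve (k + 1)·f(k+1) − (k + 1)·f(k) = 1.
deg f ≤ 0 (via 1,1,0).
Generic f = c0 gives residual -1; -1 = 0 cannot hold, so t_k is not Gosper-summable.

No; the coefficient equations for f are inconsistent.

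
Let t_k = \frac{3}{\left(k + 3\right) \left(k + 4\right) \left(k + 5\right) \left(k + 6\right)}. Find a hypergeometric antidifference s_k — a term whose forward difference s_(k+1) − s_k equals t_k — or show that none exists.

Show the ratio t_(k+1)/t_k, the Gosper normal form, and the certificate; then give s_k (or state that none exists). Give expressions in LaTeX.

The ratio is (k + 3)/(k + 7).
So A=k + 3 and B=k + 7, with C=1.
Set up (k + 3)·f(k+1) − (k + 6)·f(k) − (1) = 0.
Degrees (1,1,0) ⇒ d ≤ 3.
A polynomial solution: f(k) = k*(k**2 + 12*k + 47)/180.
Certificate R = B(k−1)f/C = k*(k + 6)*(k**2 + 12*k + 47)/180 gives s_k = k*(k**2 + 12*k + 47)/(60*(k + 3)*(k + 4)*(k + 5)).
Verify: 3/(k**4 + 18*k**3 + 119*k**2 + 342*k + 360) matches t_k.

s_k = \frac{k \left(k^{2} + 12 k + 47\right)}{60 \left(k + 3\right) \left(k + 4\right) \left(k + 5\right)}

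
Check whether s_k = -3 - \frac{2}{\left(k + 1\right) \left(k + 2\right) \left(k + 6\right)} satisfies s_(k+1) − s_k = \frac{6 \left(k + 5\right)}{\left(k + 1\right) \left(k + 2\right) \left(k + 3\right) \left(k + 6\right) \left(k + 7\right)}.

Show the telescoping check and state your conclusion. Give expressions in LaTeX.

Valid: the claim telescopes to t_k.

s_(k+1) = -3 - 2/((k + 2)*(k + 3)*(k + 7))
s_(k+1) − s_k = 6*(k + 5)/(k**5 + 19*k**4 + 131*k**3 + 401*k**2 + 540*k + 252)
(s_(k+1) − s_k) − t_k = 0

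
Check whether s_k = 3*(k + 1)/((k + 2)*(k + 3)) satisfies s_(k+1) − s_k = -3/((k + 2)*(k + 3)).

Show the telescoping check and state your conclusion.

Invalid: residual 12/(k**3 + 9*k**2 + 26*k + 24) ≠ 0.

s_(k+1) = 3*(k + 2)/((k + 3)*(k + 4))
s_(k+1) − s_k = -3*k/(k**3 + 9*k**2 + 26*k + 24)
(s_(k+1) − s_k) − t_k = 12/(k**3 + 9*k**2 + 26*k + 24)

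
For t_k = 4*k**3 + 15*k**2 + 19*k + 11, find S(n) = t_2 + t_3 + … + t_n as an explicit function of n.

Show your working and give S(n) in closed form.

S(n) = n**4 + 7*n**3 + 18*n**2 + 23*n - 49

Step 1: r(k) = (4*k**3 + 27*k**2 + 61*k + 49)/(4*k**3 + 15*k**2 + 19*k + 11).
Gosper form: A/B · C(k+1)/C(k) with A=1, B=1, C=k**3 + 15*k**2/4 + 19*k/4 + 11/4.
Key eq: (1)·f(k+1) = (1)·f(k) + (k**3 + 15*k**2/4 + 19*k/4 + 11/4).
Degrees (0,0,3) ⇒ d ≤ 4.
A polynomial solution: f(k) = k*(k**3 + 3*k**2 + 3*k + 4)/4.
Then R = B(k−1)f/C = k*(k**3 + 3*k**2 + 3*k + 4)/(4*k**3 + 15*k**2 + 19*k + 11), so s_k = R(k)·t_k = k*(k**3 + 3*k**2 + 3*k + 4).
Check: Δs_k = 4*k**3 + 15*k**2 + 19*k + 11. ✓
Σ_(k=2)^n t_k = s_(n+1) − s_(2) = (n**4 + 7*n**3 + 18*n**2 + 23*n + 11) − (60), i.e. n**4 + 7*n**3 + 18*n**2 + 23*n - 49.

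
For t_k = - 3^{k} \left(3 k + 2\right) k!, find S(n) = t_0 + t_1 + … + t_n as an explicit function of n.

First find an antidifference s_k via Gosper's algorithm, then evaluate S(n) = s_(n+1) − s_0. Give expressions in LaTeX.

t_(k+1)/t_k = 3*(k + 1)*(3*k + 5)/(3*k + 2).
A = 3*k + 3, B = 1, C = k + 2/3.
Set up (3*k + 3)·f(k+1) − (1)·f(k) − (k + 2/3) = 0.
From deg A=1, deg B=0, deg C=1: d=0.
Solving with deg f ≤ 0: f(k) = 1/3.
Certificate R = B(k−1)f/C = 1/(3*k + 2) gives s_k = -3**k*factorial(k).
Δs = -3**k*(3*k + 2)*factorial(k), as required.
s_(n+1) = -3**(n + 1)*factorial(n + 1) and s_(0) = -1, so S(n) = -3*3**n*factorial(n + 1) + 1.

S(n) = - 3 \cdot 3^{n} \left(n + 1\right)! + 1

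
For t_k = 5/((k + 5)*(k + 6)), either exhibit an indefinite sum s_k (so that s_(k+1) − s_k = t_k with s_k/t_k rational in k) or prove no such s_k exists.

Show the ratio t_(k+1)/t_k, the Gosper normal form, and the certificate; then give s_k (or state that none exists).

s_k = k/(k + 5)

Step 1: r(k) = (k + 5)/(k + 7).
Factor: A=k + 5; B=k + 7; C=1.
f must satisfy (k + 5)·f(k+1) − (k + 6)·f(k) = 1.
From deg A=1, deg B=1, deg C=0: d=1.
Solving with deg f ≤ 1: f(k) = k/5.
R(k) = B(k−1)·f(k)/C(k) = k*(k + 6)/5; s_k = R·t_k = k/(k + 5).
Check: Δs_k = 5/(k**2 + 11*k + 30). ✓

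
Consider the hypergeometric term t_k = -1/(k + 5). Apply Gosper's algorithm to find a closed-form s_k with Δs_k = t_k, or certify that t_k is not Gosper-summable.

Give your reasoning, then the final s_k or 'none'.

none (Gosper's algorithm certifies no s_k)

The ratio is (k + 5)/(k + 6).
Factor: A=k + 5; B=k + 6; C=1.
Key eq: (k + 5)·f(k+1) = (k + 5)·f(k) + (1).
d = 0 from the (1,1,0) case.
Put f(k) = c0: A·f(k+1) − B(k−1)·f(k) − C = -1; need -1 = 0 — inconsistent ⇒ no f, not summable.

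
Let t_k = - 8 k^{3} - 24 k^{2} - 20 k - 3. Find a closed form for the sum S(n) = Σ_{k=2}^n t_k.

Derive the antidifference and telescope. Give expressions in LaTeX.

S(n) = - 2 n^{4} - 12 n^{3} - 24 n^{2} - 17 n + 55

Compute t_(k+1)/t_k: get (8*k**3 + 48*k**2 + 92*k + 55)/(8*k**3 + 24*k**2 + 20*k + 3).
Factor: A=1; B=1; C=k**3 + 3*k**2 + 5*k/2 + 3/8.
Need (1)·f(k+1) − (1)·f(k) = k**3 + 3*k**2 + 5*k/2 + 3/8.
Bound: deg f ≤ 4.
Solve for f: f(k) = k*(2*k**3 + 4*k**2 - 3)/8 (degree 4 ≤ 4).
Get s_k = R·t_k = k*(-2*k**3 - 4*k**2 + 3) with R(k) = B(k−1)f(k)/C(k) = k*(2*k**3 + 4*k**2 - 3)/((2*k + 3)*(4*k**2 + 6*k + 1)).
Verify: -8*k**3 - 24*k**2 - 20*k - 3 matches t_k.
Evaluate: s_(n+1) = -2*n**4 - 12*n**3 - 24*n**2 - 17*n - 3; subtract s_(2) = -58 ⇒ S(n) = -2*n**4 - 12*n**3 - 24*n**2 - 17*n + 55.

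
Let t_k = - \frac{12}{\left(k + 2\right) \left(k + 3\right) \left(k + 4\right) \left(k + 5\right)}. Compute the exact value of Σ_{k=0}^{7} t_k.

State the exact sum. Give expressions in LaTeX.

t_(k+1)/t_k = (k + 2)/(k + 6).
Factor: A=k + 2; B=k + 6; C=1.
Key eq: (k + 2)·f(k+1) = (k + 5)·f(k) + (1).
d = 3 from the (1,1,0) case.
Match coefficients ⇒ f(k) = k*(k**2 + 9*k + 26)/72.
Then R = B(k−1)f/C = k*(k + 5)*(k**2 + 9*k + 26)/72, so s_k = R(k)·t_k = k*(-k**2 - 9*k - 26)/(6*(k + 2)*(k + 3)*(k + 4)).
Δs = -12/(k**4 + 14*k**3 + 71*k**2 + 154*k + 120), as required.
Evaluate s at k=8 and k=0: -9/55 and 0; difference -9/55.

Σ = -9/55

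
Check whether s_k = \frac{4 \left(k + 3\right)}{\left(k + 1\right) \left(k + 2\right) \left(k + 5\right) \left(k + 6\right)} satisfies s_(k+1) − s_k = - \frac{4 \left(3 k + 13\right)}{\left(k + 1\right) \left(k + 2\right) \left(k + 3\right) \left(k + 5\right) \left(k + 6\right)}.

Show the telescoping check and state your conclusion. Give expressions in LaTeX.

s_(k+1) = 4*(k + 4)/((k + 2)*(k + 3)*(k + 6)*(k + 7))
s_(k+1) − s_k = 4*(-3*k**2 - 22*k - 43)/(k**6 + 24*k**5 + 226*k**4 + 1056*k**3 + 2545*k**2 + 2952*k + 1260)
(s_(k+1) − s_k) − t_k = 48*(k + 4)/(k**6 + 24*k**5 + 226*k**4 + 1056*k**3 + 2545*k**2 + 2952*k + 1260)

Invalid: residual \frac{48 \left(k + 4\right)}{k^{6} + 24 k^{5} + 226 k^{4} + 1056 k^{3} + 2545 k^{2} + 2952 k + 1260} ≠ 0.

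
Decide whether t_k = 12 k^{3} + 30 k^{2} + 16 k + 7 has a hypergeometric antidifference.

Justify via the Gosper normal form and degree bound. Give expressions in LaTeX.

Yes. s_k = k \left(3 k^{3} + 4 k^{2} - 4 k + 4\right).

Compute t_(k+1)/t_k: get (12*k**3 + 66*k**2 + 112*k + 65)/(12*k**3 + 30*k**2 + 16*k + 7).
Take A(k)=1, B(k)=1, C(k)=k**3 + 5*k**2/2 + 4*k/3 + 7/12.
Need (1)·f(k+1) − (1)·f(k) = k**3 + 5*k**2/2 + 4*k/3 + 7/12.
Bound: deg f ≤ 4.
Match coefficients ⇒ f(k) = k*(3*k**3 + 4*k**2 - 4*k + 4)/12.
Get s_k = R·t_k = k*(3*k**3 + 4*k**2 - 4*k + 4) with R(k) = B(k−1)f(k)/C(k) = k*(3*k**3 + 4*k**2 - 4*k + 4)/(12*k**3 + 30*k**2 + 16*k + 7).
s_(k+1) − s_k = 12*k**3 + 30*k**2 + 16*k + 7 = t_k.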